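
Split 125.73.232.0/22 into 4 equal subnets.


New prefix = 22 + 2 = 24
Each subnet has 256 addresses
  125.73.232.0/24
  125.73.233.0/24
  125.73.234.0/24
  125.73.235.0/24
Subnets: 125.73.232.0/24, 125.73.233.0/24, 125.73.234.0/24, 125.73.235.0/24


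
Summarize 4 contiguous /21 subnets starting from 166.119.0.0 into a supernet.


Original prefix: /21
Number of subnets: 4 = 2^2
New prefix = 21 - 2 = 19
Supernet: 166.119.0.0/19


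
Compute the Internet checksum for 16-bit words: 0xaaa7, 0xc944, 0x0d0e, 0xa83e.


Sum all words (with carry folding):
+ 0xaaa7 = 0xaaa7
+ 0xc944 = 0x73ec
+ 0x0d0e = 0x80fa
+ 0xa83e = 0x2939
One's complement: ~0x2939
Checksum = 0xd6c6


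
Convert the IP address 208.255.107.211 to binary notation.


208 = 11010000
255 = 11111111
107 = 01101011
211 = 11010011
Binary: 11010000.11111111.01101011.11010011


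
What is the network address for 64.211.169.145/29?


IP:   01000000.11010011.10101001.10010001
Mask: 11111111.11111111.11111111.11111000
AND operation:
Net:  01000000.11010011.10101001.10010000
Network: 64.211.169.144/29


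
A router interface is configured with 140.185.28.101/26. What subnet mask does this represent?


/26 means 26 network bits, 6 host bits
Binary: 11111111111111111111111111000000
Mask: 255.255.255.192


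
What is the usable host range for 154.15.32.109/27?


Network: 154.15.32.96
Broadcast: 154.15.32.127
First usable = network + 1
Last usable = broadcast - 1
Range: 154.15.32.97 to 154.15.32.126


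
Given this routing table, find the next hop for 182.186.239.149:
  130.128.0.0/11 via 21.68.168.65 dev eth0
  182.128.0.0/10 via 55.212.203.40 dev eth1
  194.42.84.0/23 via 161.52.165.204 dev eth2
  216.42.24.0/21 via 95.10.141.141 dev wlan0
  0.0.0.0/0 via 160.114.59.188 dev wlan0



Longest prefix match for 182.186.239.149:
  /11 130.128.0.0: no
  /10 182.128.0.0: MATCH
  /23 194.42.84.0: no
  /21 216.42.24.0: no
  /0 0.0.0.0: MATCH
Selected: next-hop 55.212.203.40 via eth1 (matched /10)


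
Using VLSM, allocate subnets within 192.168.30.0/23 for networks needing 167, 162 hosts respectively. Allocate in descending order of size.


167 hosts -> /24 (254 usable): 192.168.30.0/24
162 hosts -> /24 (254 usable): 192.168.31.0/24
Allocation: 192.168.30.0/24 (167 hosts, 254 usable); 192.168.31.0/24 (162 hosts, 254 usable)


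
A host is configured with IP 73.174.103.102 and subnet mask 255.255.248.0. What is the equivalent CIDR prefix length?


Binary: 11111111.11111111.11111000.00000000
Count leading 1s
Prefix: /21


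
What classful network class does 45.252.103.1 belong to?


First octet: 45
Binary: 00101101
0xxxxxxx -> Class A (1-126)
Class A, default mask 255.0.0.0 (/8)


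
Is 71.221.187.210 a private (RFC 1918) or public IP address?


RFC 1918 private ranges:
  10.0.0.0/8 (10.0.0.0 - 10.255.255.255)
  172.16.0.0/12 (172.16.0.0 - 172.31.255.255)
  192.168.0.0/16 (192.168.0.0 - 192.168.255.255)
Public (not in any RFC 1918 range)


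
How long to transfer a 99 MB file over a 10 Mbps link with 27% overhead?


Effective throughput = 10 * (1 - 27/100) = 7.3 Mbps
File size in Mb = 99 * 8 = 792 Mb
Time = 792 / 7.3
Time = 108.4932 seconds


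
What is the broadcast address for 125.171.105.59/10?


Network: 125.128.0.0/10
Host bits = 22
Set all host bits to 1:
Broadcast: 125.191.255.255


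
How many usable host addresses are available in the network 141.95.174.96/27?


Host bits = 32 - 27 = 5
Total addresses = 2^5 = 32
Usable = total - 2 (network and broadcast)
Usable hosts: 30


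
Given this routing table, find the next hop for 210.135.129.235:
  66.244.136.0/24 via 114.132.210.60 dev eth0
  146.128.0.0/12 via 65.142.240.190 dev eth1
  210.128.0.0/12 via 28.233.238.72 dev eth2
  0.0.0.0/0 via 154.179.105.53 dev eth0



Longest prefix match for 210.135.129.235:
  /24 66.244.136.0: no
  /12 146.128.0.0: no
  /12 210.128.0.0: MATCH
  /0 0.0.0.0: MATCH
Selected: next-hop 28.233.238.72 via eth2 (matched /12)


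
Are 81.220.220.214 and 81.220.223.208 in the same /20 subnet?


Mask: 255.255.240.0
81.220.220.214 AND mask = 81.220.208.0
81.220.223.208 AND mask = 81.220.208.0
Yes, same subnet (81.220.208.0)


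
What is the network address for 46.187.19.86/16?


IP:   00101110.10111011.00010011.01010110
Mask: 11111111.11111111.00000000.00000000
AND operation:
Net:  00101110.10111011.00000000.00000000
Network: 46.187.0.0/16


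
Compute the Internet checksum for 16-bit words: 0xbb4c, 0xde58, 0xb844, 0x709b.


Sum all words (with carry folding):
+ 0xbb4c = 0xbb4c
+ 0xde58 = 0x99a5
+ 0xb844 = 0x51ea
+ 0x709b = 0xc285
One's complement: ~0xc285
Checksum = 0x3d7a


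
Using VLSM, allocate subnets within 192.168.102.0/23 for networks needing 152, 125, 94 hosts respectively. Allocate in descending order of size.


152 hosts -> /24 (254 usable): 192.168.102.0/24
125 hosts -> /25 (126 usable): 192.168.103.0/25
94 hosts -> /25 (126 usable): 192.168.103.128/25
Allocation: 192.168.102.0/24 (152 hosts, 254 usable); 192.168.103.0/25 (125 hosts, 126 usable); 192.168.103.128/25 (94 hosts, 126 usable)


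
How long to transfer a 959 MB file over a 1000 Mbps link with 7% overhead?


Effective throughput = 1000 * (1 - 7/100) = 930.0 Mbps
File size in Mb = 959 * 8 = 7672 Mb
Time = 7672 / 930.0
Time = 8.2495 seconds


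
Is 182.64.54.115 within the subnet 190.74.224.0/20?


Subnet network: 190.74.224.0
Test IP AND mask: 182.64.48.0
No, 182.64.54.115 is not in 190.74.224.0/20


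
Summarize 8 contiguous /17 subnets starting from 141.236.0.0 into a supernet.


Original prefix: /17
Number of subnets: 8 = 2^3
New prefix = 17 - 3 = 14
Supernet: 141.236.0.0/14


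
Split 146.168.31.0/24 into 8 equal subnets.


New prefix = 24 + 3 = 27
Each subnet has 32 addresses
  146.168.31.0/27
  146.168.31.32/27
  146.168.31.64/27
  146.168.31.96/27
  146.168.31.128/27
  146.168.31.160/27
  146.168.31.192/27
  146.168.31.224/27
Subnets: 146.168.31.0/27, 146.168.31.32/27, 146.168.31.64/27, 146.168.31.96/27, 146.168.31.128/27, 146.168.31.160/27, 146.168.31.192/27, 146.168.31.224/27


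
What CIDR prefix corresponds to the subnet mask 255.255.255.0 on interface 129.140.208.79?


Binary: 11111111.11111111.11111111.00000000
Count leading 1s
Prefix: /24


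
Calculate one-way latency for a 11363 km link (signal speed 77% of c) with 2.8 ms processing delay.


Speed = 0.77 * 3e5 km/s = 231000 km/s
Propagation delay = 11363 / 231000 = 0.0492 s = 49.1905 ms
Processing delay = 2.8 ms
Total one-way latency = 51.9905 ms


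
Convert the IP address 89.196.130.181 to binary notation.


89 = 01011001
196 = 11000100
130 = 10000010
181 = 10110101
Binary: 01011001.11000100.10000010.10110101


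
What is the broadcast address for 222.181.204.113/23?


Network: 222.181.204.0/23
Host bits = 9
Set all host bits to 1:
Broadcast: 222.181.205.255


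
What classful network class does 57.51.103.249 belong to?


First octet: 57
Binary: 00111001
0xxxxxxx -> Class A (1-126)
Class A, default mask 255.0.0.0 (/8)


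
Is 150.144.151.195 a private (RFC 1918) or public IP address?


RFC 1918 private ranges:
  10.0.0.0/8 (10.0.0.0 - 10.255.255.255)
  172.16.0.0/12 (172.16.0.0 - 172.31.255.255)
  192.168.0.0/16 (192.168.0.0 - 192.168.255.255)
Public (not in any RFC 1918 range)


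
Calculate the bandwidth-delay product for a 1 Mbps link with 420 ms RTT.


BDP = bandwidth * RTT
= 1 Mbps * 420 ms
= 1 * 1e6 * 420 / 1000 bits
= 420000 bits
= 52500 bytes
= 51.2695 KB
BDP = 420000 bits (52500 bytes)


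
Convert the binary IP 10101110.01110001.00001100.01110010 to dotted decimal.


10101110 = 174
01110001 = 113
00001100 = 12
01110010 = 114
IP: 174.113.12.114


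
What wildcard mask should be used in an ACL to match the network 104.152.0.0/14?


Subnet mask: 255.252.0.0
Wildcard = 255.255.255.255 - subnet mask
255 - 255 = 0
255 - 252 = 3
255 - 0 = 255
255 - 0 = 255
Wildcard: 0.3.255.255


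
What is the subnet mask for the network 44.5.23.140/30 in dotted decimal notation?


/30 means 30 network bits, 2 host bits
Binary: 11111111111111111111111111111100
Mask: 255.255.255.252


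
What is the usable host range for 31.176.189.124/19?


Network: 31.176.160.0
Broadcast: 31.176.191.255
First usable = network + 1
Last usable = broadcast - 1
Range: 31.176.160.1 to 31.176.191.254


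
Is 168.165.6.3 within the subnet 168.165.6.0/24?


Subnet network: 168.165.6.0
Test IP AND mask: 168.165.6.0
Yes, 168.165.6.3 is in 168.165.6.0/24


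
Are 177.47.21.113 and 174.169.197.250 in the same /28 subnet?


Mask: 255.255.255.240
177.47.21.113 AND mask = 177.47.21.112
174.169.197.250 AND mask = 174.169.197.240
No, different subnets (177.47.21.112 vs 174.169.197.240)


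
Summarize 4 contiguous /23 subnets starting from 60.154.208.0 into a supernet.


Original prefix: /23
Number of subnets: 4 = 2^2
New prefix = 23 - 2 = 21
Supernet: 60.154.208.0/21


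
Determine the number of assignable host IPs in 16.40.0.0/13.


Host bits = 32 - 13 = 19
Total addresses = 2^19 = 524288
Usable = total - 2 (network and broadcast)
Usable hosts: 524286


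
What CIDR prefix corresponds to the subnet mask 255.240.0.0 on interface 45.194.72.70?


Binary: 11111111.11110000.00000000.00000000
Count leading 1s
Prefix: /12


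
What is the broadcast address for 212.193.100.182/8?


Network: 212.0.0.0/8
Host bits = 24
Set all host bits to 1:
Broadcast: 212.255.255.255


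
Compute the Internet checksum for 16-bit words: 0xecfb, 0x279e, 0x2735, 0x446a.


Sum all words (with carry folding):
+ 0xecfb = 0xecfb
+ 0x279e = 0x149a
+ 0x2735 = 0x3bcf
+ 0x446a = 0x8039
One's complement: ~0x8039
Checksum = 0x7fc6


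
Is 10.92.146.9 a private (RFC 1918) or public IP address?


RFC 1918 private ranges:
  10.0.0.0/8 (10.0.0.0 - 10.255.255.255)
  172.16.0.0/12 (172.16.0.0 - 172.31.255.255)
  192.168.0.0/16 (192.168.0.0 - 192.168.255.255)
Private (in 10.0.0.0/8)


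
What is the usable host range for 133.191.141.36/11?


Network: 133.160.0.0
Broadcast: 133.191.255.255
First usable = network + 1
Last usable = broadcast - 1
Range: 133.160.0.1 to 133.191.255.254


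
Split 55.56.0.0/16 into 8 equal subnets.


New prefix = 16 + 3 = 19
Each subnet has 8192 addresses
  55.56.0.0/19
  55.56.32.0/19
  55.56.64.0/19
  55.56.96.0/19
  55.56.128.0/19
  55.56.160.0/19
  55.56.192.0/19
  55.56.224.0/19
Subnets: 55.56.0.0/19, 55.56.32.0/19, 55.56.64.0/19, 55.56.96.0/19, 55.56.128.0/19, 55.56.160.0/19, 55.56.192.0/19, 55.56.224.0/19


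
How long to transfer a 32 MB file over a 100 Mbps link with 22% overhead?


Effective throughput = 100 * (1 - 22/100) = 78 Mbps
File size in Mb = 32 * 8 = 256 Mb
Time = 256 / 78
Time = 3.2821 seconds


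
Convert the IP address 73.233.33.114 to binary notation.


73 = 01001001
233 = 11101001
33 = 00100001
114 = 01110010
Binary: 01001001.11101001.00100001.01110010


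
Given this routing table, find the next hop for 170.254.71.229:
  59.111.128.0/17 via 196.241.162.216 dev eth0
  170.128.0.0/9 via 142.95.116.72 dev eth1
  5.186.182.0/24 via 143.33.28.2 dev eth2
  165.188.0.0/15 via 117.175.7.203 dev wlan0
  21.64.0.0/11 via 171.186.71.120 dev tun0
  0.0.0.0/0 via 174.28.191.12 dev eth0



Longest prefix match for 170.254.71.229:
  /17 59.111.128.0: no
  /9 170.128.0.0: MATCH
  /24 5.186.182.0: no
  /15 165.188.0.0: no
  /11 21.64.0.0: no
  /0 0.0.0.0: MATCH
Selected: next-hop 142.95.116.72 via eth1 (matched /9)


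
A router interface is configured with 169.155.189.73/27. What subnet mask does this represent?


/27 means 27 network bits, 5 host bits
Binary: 11111111111111111111111111100000
Mask: 255.255.255.224


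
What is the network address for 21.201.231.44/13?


IP:   00010101.11001001.11100111.00101100
Mask: 11111111.11111000.00000000.00000000
AND operation:
Net:  00010101.11001000.00000000.00000000
Network: 21.200.0.0/13


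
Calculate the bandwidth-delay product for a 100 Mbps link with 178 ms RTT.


BDP = bandwidth * RTT
= 100 Mbps * 178 ms
= 100 * 1e6 * 178 / 1000 bits
= 17800000 bits
= 2225000 bytes
= 2172.8516 KB
BDP = 17800000 bits (2225000 bytes)


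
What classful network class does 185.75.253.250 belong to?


First octet: 185
Binary: 10111001
10xxxxxx -> Class B (128-191)
Class B, default mask 255.255.0.0 (/16)


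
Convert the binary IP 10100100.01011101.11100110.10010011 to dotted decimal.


10100100 = 164
01011101 = 93
11100110 = 230
10010011 = 147
IP: 164.93.230.147


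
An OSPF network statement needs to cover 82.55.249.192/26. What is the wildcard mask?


Subnet mask: 255.255.255.192
Wildcard = 255.255.255.255 - subnet mask
255 - 255 = 0
255 - 255 = 0
255 - 255 = 0
255 - 192 = 63
Wildcard: 0.0.0.63


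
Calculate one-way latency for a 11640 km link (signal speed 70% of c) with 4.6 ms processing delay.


Speed = 0.7 * 3e5 km/s = 210000 km/s
Propagation delay = 11640 / 210000 = 0.0554 s = 55.4286 ms
Processing delay = 4.6 ms
Total one-way latency = 60.0286 ms


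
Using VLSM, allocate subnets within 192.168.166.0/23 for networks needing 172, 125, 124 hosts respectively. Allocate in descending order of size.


172 hosts -> /24 (254 usable): 192.168.166.0/24
125 hosts -> /25 (126 usable): 192.168.167.0/25
124 hosts -> /25 (126 usable): 192.168.167.128/25
Allocation: 192.168.166.0/24 (172 hosts, 254 usable); 192.168.167.0/25 (125 hosts, 126 usable); 192.168.167.128/25 (124 hosts, 126 usable)


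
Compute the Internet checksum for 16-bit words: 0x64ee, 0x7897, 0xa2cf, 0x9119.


Sum all words (with carry folding):
+ 0x64ee = 0x64ee
+ 0x7897 = 0xdd85
+ 0xa2cf = 0x8055
+ 0x9119 = 0x116f
One's complement: ~0x116f
Checksum = 0xee90


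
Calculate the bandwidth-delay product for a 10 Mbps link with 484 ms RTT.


BDP = bandwidth * RTT
= 10 Mbps * 484 ms
= 10 * 1e6 * 484 / 1000 bits
= 4840000 bits
= 605000 bytes
= 590.8203 KB
BDP = 4840000 bits (605000 bytes)


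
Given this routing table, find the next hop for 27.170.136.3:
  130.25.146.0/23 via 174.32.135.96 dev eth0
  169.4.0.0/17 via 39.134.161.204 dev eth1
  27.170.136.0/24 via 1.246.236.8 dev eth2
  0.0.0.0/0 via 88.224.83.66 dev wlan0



Longest prefix match for 27.170.136.3:
  /23 130.25.146.0: no
  /17 169.4.0.0: no
  /24 27.170.136.0: MATCH
  /0 0.0.0.0: MATCH
Selected: next-hop 1.246.236.8 via eth2 (matched /24)


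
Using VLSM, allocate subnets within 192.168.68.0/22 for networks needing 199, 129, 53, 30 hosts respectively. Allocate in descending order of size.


199 hosts -> /24 (254 usable): 192.168.68.0/24
129 hosts -> /24 (254 usable): 192.168.69.0/24
53 hosts -> /26 (62 usable): 192.168.70.0/26
30 hosts -> /27 (30 usable): 192.168.70.64/27
Allocation: 192.168.68.0/24 (199 hosts, 254 usable); 192.168.69.0/24 (129 hosts, 254 usable); 192.168.70.0/26 (53 hosts, 62 usable); 192.168.70.64/27 (30 hosts, 30 usable)


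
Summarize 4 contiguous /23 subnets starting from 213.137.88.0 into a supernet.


Original prefix: /23
Number of subnets: 4 = 2^2
New prefix = 23 - 2 = 21
Supernet: 213.137.88.0/21


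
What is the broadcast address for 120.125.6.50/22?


Network: 120.125.4.0/22
Host bits = 10
Set all host bits to 1:
Broadcast: 120.125.7.255


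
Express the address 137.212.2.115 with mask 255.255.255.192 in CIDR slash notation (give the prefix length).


Binary: 11111111.11111111.11111111.11000000
Count leading 1s
Prefix: /26


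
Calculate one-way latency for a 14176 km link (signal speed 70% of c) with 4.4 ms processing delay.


Speed = 0.7 * 3e5 km/s = 210000 km/s
Propagation delay = 14176 / 210000 = 0.0675 s = 67.5048 ms
Processing delay = 4.4 ms
Total one-way latency = 71.9048 ms


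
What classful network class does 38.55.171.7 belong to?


First octet: 38
Binary: 00100110
0xxxxxxx -> Class A (1-126)
Class A, default mask 255.0.0.0 (/8)


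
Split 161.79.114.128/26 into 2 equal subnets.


New prefix = 26 + 1 = 27
Each subnet has 32 addresses
  161.79.114.128/27
  161.79.114.160/27
Subnets: 161.79.114.128/27, 161.79.114.160/27


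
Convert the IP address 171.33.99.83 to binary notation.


171 = 10101011
33 = 00100001
99 = 01100011
83 = 01010011
Binary: 10101011.00100001.01100011.01010011


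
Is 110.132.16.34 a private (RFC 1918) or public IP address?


RFC 1918 private ranges:
  10.0.0.0/8 (10.0.0.0 - 10.255.255.255)
  172.16.0.0/12 (172.16.0.0 - 172.31.255.255)
  192.168.0.0/16 (192.168.0.0 - 192.168.255.255)
Public (not in any RFC 1918 range)


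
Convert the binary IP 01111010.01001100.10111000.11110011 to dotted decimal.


01111010 = 122
01001100 = 76
10111000 = 184
11110011 = 243
IP: 122.76.184.243


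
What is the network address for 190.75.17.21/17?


IP:   10111110.01001011.00010001.00010101
Mask: 11111111.11111111.10000000.00000000
AND operation:
Net:  10111110.01001011.00000000.00000000
Network: 190.75.0.0/17


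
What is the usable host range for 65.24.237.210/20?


Network: 65.24.224.0
Broadcast: 65.24.239.255
First usable = network + 1
Last usable = broadcast - 1
Range: 65.24.224.1 to 65.24.239.254


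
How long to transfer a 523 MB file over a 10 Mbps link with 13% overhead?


Effective throughput = 10 * (1 - 13/100) = 8.7 Mbps
File size in Mb = 523 * 8 = 4184 Mb
Time = 4184 / 8.7
Time = 480.9195 seconds


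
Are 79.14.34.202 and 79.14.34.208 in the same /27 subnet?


Mask: 255.255.255.224
79.14.34.202 AND mask = 79.14.34.192
79.14.34.208 AND mask = 79.14.34.192
Yes, same subnet (79.14.34.192)


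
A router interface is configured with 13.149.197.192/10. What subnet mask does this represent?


/10 means 10 network bits, 22 host bits
Binary: 11111111110000000000000000000000
Mask: 255.192.0.0


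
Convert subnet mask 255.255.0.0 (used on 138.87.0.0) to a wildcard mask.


Subnet mask: 255.255.0.0
Wildcard = 255.255.255.255 - subnet mask
255 - 255 = 0
255 - 255 = 0
255 - 0 = 255
255 - 0 = 255
Wildcard: 0.0.255.255


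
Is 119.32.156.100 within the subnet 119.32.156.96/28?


Subnet network: 119.32.156.96
Test IP AND mask: 119.32.156.96
Yes, 119.32.156.100 is in 119.32.156.96/28


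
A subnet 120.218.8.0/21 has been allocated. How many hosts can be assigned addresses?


Host bits = 32 - 21 = 11
Total addresses = 2^11 = 2048
Usable = total - 2 (network and broadcast)
Usable hosts: 2046


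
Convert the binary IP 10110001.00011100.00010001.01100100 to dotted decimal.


10110001 = 177
00011100 = 28
00010001 = 17
01100100 = 100
IP: 177.28.17.100


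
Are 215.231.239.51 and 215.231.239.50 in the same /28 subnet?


Mask: 255.255.255.240
215.231.239.51 AND mask = 215.231.239.48
215.231.239.50 AND mask = 215.231.239.48
Yes, same subnet (215.231.239.48)


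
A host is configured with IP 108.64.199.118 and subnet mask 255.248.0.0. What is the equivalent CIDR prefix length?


Binary: 11111111.11111000.00000000.00000000
Count leading 1s
Prefix: /13


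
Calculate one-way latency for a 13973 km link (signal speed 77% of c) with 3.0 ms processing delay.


Speed = 0.77 * 3e5 km/s = 231000 km/s
Propagation delay = 13973 / 231000 = 0.0605 s = 60.4892 ms
Processing delay = 3.0 ms
Total one-way latency = 63.4892 ms


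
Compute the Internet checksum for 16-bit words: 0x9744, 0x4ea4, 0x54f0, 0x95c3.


Sum all words (with carry folding):
+ 0x9744 = 0x9744
+ 0x4ea4 = 0xe5e8
+ 0x54f0 = 0x3ad9
+ 0x95c3 = 0xd09c
One's complement: ~0xd09c
Checksum = 0x2f63


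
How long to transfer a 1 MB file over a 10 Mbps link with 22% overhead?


Effective throughput = 10 * (1 - 22/100) = 7.8 Mbps
File size in Mb = 1 * 8 = 8 Mb
Time = 8 / 7.8
Time = 1.0256 seconds


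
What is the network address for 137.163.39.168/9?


IP:   10001001.10100011.00100111.10101000
Mask: 11111111.10000000.00000000.00000000
AND operation:
Net:  10001001.10000000.00000000.00000000
Network: 137.128.0.0/9


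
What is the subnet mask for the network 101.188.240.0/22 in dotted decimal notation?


/22 means 22 network bits, 10 host bits
Binary: 11111111111111111111110000000000
Mask: 255.255.252.0


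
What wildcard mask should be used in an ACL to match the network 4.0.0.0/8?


Subnet mask: 255.0.0.0
Wildcard = 255.255.255.255 - subnet mask
255 - 255 = 0
255 - 0 = 255
255 - 0 = 255
255 - 0 = 255
Wildcard: 0.255.255.255


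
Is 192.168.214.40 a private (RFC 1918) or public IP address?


RFC 1918 private ranges:
  10.0.0.0/8 (10.0.0.0 - 10.255.255.255)
  172.16.0.0/12 (172.16.0.0 - 172.31.255.255)
  192.168.0.0/16 (192.168.0.0 - 192.168.255.255)
Private (in 192.168.0.0/16)


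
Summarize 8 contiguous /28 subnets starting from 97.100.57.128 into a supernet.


Original prefix: /28
Number of subnets: 8 = 2^3
New prefix = 28 - 3 = 25
Supernet: 97.100.57.128/25


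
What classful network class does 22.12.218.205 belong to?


First octet: 22
Binary: 00010110
0xxxxxxx -> Class A (1-126)
Class A, default mask 255.0.0.0 (/8)


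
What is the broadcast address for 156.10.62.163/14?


Network: 156.8.0.0/14
Host bits = 18
Set all host bits to 1:
Broadcast: 156.11.255.255


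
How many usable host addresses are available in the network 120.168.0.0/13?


Host bits = 32 - 13 = 19
Total addresses = 2^19 = 524288
Usable = total - 2 (network and broadcast)
Usable hosts: 524286


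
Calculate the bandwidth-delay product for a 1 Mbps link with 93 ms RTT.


BDP = bandwidth * RTT
= 1 Mbps * 93 ms
= 1 * 1e6 * 93 / 1000 bits
= 93000 bits
= 11625 bytes
= 11.3525 KB
BDP = 93000 bits (11625 bytes)


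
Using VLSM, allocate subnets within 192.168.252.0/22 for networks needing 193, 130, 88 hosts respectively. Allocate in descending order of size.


193 hosts -> /24 (254 usable): 192.168.252.0/24
130 hosts -> /24 (254 usable): 192.168.253.0/24
88 hosts -> /25 (126 usable): 192.168.254.0/25
Allocation: 192.168.252.0/24 (193 hosts, 254 usable); 192.168.253.0/24 (130 hosts, 254 usable); 192.168.254.0/25 (88 hosts, 126 usable)


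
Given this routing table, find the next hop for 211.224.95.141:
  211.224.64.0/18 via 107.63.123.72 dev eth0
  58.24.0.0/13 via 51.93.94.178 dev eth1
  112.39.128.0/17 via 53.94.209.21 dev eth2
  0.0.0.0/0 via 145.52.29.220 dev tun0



Longest prefix match for 211.224.95.141:
  /18 211.224.64.0: MATCH
  /13 58.24.0.0: no
  /17 112.39.128.0: no
  /0 0.0.0.0: MATCH
Selected: next-hop 107.63.123.72 via eth0 (matched /18)


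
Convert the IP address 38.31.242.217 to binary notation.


38 = 00100110
31 = 00011111
242 = 11110010
217 = 11011001
Binary: 00100110.00011111.11110010.11011001


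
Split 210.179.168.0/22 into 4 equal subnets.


New prefix = 22 + 2 = 24
Each subnet has 256 addresses
  210.179.168.0/24
  210.179.169.0/24
  210.179.170.0/24
  210.179.171.0/24
Subnets: 210.179.168.0/24, 210.179.169.0/24, 210.179.170.0/24, 210.179.171.0/24


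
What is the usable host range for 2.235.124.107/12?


Network: 2.224.0.0
Broadcast: 2.239.255.255
First usable = network + 1
Last usable = broadcast - 1
Range: 2.224.0.1 to 2.239.255.254


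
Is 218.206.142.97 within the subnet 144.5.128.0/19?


Subnet network: 144.5.128.0
Test IP AND mask: 218.206.128.0
No, 218.206.142.97 is not in 144.5.128.0/19


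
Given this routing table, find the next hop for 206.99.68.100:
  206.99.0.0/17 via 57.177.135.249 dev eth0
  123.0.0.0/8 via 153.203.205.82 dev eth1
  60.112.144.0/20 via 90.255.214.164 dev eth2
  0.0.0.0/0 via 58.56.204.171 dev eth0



Longest prefix match for 206.99.68.100:
  /17 206.99.0.0: MATCH
  /8 123.0.0.0: no
  /20 60.112.144.0: no
  /0 0.0.0.0: MATCH
Selected: next-hop 57.177.135.249 via eth0 (matched /17)


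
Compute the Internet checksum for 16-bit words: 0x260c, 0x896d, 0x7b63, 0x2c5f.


Sum all words (with carry folding):
+ 0x260c = 0x260c
+ 0x896d = 0xaf79
+ 0x7b63 = 0x2add
+ 0x2c5f = 0x573c
One's complement: ~0x573c
Checksum = 0xa8c3


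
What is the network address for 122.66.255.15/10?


IP:   01111010.01000010.11111111.00001111
Mask: 11111111.11000000.00000000.00000000
AND operation:
Net:  01111010.01000000.00000000.00000000
Network: 122.64.0.0/10


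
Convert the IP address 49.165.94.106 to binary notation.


49 = 00110001
165 = 10100101
94 = 01011110
106 = 01101010
Binary: 00110001.10100101.01011110.01101010


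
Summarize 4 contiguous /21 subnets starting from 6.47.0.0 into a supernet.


Original prefix: /21
Number of subnets: 4 = 2^2
New prefix = 21 - 2 = 19
Supernet: 6.47.0.0/19


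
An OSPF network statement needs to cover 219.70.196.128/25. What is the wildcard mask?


Subnet mask: 255.255.255.128
Wildcard = 255.255.255.255 - subnet mask
255 - 255 = 0
255 - 255 = 0
255 - 255 = 0
255 - 128 = 127
Wildcard: 0.0.0.127


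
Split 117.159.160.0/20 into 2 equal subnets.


New prefix = 20 + 1 = 21
Each subnet has 2048 addresses
  117.159.160.0/21
  117.159.168.0/21
Subnets: 117.159.160.0/21, 117.159.168.0/21


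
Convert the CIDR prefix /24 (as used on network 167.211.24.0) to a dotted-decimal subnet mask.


/24 means 24 network bits, 8 host bits
Binary: 11111111111111111111111100000000
Mask: 255.255.255.0


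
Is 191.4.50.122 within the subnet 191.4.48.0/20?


Subnet network: 191.4.48.0
Test IP AND mask: 191.4.48.0
Yes, 191.4.50.122 is in 191.4.48.0/20


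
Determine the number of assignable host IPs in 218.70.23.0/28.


Host bits = 32 - 28 = 4
Total addresses = 2^4 = 16
Usable = total - 2 (network and broadcast)
Usable hosts: 14


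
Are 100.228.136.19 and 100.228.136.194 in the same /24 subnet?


Mask: 255.255.255.0
100.228.136.19 AND mask = 100.228.136.0
100.228.136.194 AND mask = 100.228.136.0
Yes, same subnet (100.228.136.0)


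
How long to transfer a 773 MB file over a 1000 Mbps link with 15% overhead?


Effective throughput = 1000 * (1 - 15/100) = 850 Mbps
File size in Mb = 773 * 8 = 6184 Mb
Time = 6184 / 850
Time = 7.2753 seconds


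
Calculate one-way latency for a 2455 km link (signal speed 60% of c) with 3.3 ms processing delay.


Speed = 0.6 * 3e5 km/s = 180000 km/s
Propagation delay = 2455 / 180000 = 0.0136 s = 13.6389 ms
Processing delay = 3.3 ms
Total one-way latency = 16.9389 ms


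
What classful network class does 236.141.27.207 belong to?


First octet: 236
Binary: 11101100
1110xxxx -> Class D (224-239)
Class D (multicast), default mask N/A


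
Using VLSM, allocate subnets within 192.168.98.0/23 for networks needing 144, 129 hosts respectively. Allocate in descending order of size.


144 hosts -> /24 (254 usable): 192.168.98.0/24
129 hosts -> /24 (254 usable): 192.168.99.0/24
Allocation: 192.168.98.0/24 (144 hosts, 254 usable); 192.168.99.0/24 (129 hosts, 254 usable)


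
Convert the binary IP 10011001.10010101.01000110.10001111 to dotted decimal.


10011001 = 153
10010101 = 149
01000110 = 70
10001111 = 143
IP: 153.149.70.143


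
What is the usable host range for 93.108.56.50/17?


Network: 93.108.0.0
Broadcast: 93.108.127.255
First usable = network + 1
Last usable = broadcast - 1
Range: 93.108.0.1 to 93.108.127.254


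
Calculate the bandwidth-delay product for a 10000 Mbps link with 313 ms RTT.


BDP = bandwidth * RTT
= 10000 Mbps * 313 ms
= 10000 * 1e6 * 313 / 1000 bits
= 3130000000 bits
= 391250000 bytes
= 382080.0781 KB
BDP = 3130000000 bits (391250000 bytes)


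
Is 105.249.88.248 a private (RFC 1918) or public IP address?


RFC 1918 private ranges:
  10.0.0.0/8 (10.0.0.0 - 10.255.255.255)
  172.16.0.0/12 (172.16.0.0 - 172.31.255.255)
  192.168.0.0/16 (192.168.0.0 - 192.168.255.255)
Public (not in any RFC 1918 range)


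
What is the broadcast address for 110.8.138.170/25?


Network: 110.8.138.128/25
Host bits = 7
Set all host bits to 1:
Broadcast: 110.8.138.255


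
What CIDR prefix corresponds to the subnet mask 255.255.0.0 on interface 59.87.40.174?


Binary: 11111111.11111111.00000000.00000000
Count leading 1s
Prefix: /16


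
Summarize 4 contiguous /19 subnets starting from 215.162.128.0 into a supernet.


Original prefix: /19
Number of subnets: 4 = 2^2
New prefix = 19 - 2 = 17
Supernet: 215.162.128.0/17


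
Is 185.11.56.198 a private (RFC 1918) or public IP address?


RFC 1918 private ranges:
  10.0.0.0/8 (10.0.0.0 - 10.255.255.255)
  172.16.0.0/12 (172.16.0.0 - 172.31.255.255)
  192.168.0.0/16 (192.168.0.0 - 192.168.255.255)
Public (not in any RFC 1918 range)


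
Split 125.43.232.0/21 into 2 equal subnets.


New prefix = 21 + 1 = 22
Each subnet has 1024 addresses
  125.43.232.0/22
  125.43.236.0/22
Subnets: 125.43.232.0/22, 125.43.236.0/22


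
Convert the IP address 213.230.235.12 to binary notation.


213 = 11010101
230 = 11100110
235 = 11101011
12 = 00001100
Binary: 11010101.11100110.11101011.00001100


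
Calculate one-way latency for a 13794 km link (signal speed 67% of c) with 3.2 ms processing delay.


Speed = 0.67 * 3e5 km/s = 201000 km/s
Propagation delay = 13794 / 201000 = 0.0686 s = 68.6269 ms
Processing delay = 3.2 ms
Total one-way latency = 71.8269 ms


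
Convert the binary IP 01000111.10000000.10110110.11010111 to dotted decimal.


01000111 = 71
10000000 = 128
10110110 = 182
11010111 = 215
IP: 71.128.182.215


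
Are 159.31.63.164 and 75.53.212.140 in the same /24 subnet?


Mask: 255.255.255.0
159.31.63.164 AND mask = 159.31.63.0
75.53.212.140 AND mask = 75.53.212.0
No, different subnets (159.31.63.0 vs 75.53.212.0)


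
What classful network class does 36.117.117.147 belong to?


First octet: 36
Binary: 00100100
0xxxxxxx -> Class A (1-126)
Class A, default mask 255.0.0.0 (/8)


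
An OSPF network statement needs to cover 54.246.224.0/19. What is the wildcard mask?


Subnet mask: 255.255.224.0
Wildcard = 255.255.255.255 - subnet mask
255 - 255 = 0
255 - 255 = 0
255 - 224 = 31
255 - 0 = 255
Wildcard: 0.0.31.255


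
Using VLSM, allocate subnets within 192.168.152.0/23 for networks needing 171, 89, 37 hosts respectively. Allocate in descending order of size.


171 hosts -> /24 (254 usable): 192.168.152.0/24
89 hosts -> /25 (126 usable): 192.168.153.0/25
37 hosts -> /26 (62 usable): 192.168.153.128/26
Allocation: 192.168.152.0/24 (171 hosts, 254 usable); 192.168.153.0/25 (89 hosts, 126 usable); 192.168.153.128/26 (37 hosts, 62 usable)


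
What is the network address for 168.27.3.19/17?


IP:   10101000.00011011.00000011.00010011
Mask: 11111111.11111111.10000000.00000000
AND operation:
Net:  10101000.00011011.00000000.00000000
Network: 168.27.0.0/17


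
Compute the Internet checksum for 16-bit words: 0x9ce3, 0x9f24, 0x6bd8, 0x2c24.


Sum all words (with carry folding):
+ 0x9ce3 = 0x9ce3
+ 0x9f24 = 0x3c08
+ 0x6bd8 = 0xa7e0
+ 0x2c24 = 0xd404
One's complement: ~0xd404
Checksum = 0x2bfb


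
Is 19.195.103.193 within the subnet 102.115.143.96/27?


Subnet network: 102.115.143.96
Test IP AND mask: 19.195.103.192
No, 19.195.103.193 is not in 102.115.143.96/27


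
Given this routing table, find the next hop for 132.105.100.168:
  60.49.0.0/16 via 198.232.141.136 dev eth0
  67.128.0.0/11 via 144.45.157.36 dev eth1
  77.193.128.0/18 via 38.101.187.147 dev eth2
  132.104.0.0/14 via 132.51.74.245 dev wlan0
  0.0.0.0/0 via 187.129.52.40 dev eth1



Longest prefix match for 132.105.100.168:
  /16 60.49.0.0: no
  /11 67.128.0.0: no
  /18 77.193.128.0: no
  /14 132.104.0.0: MATCH
  /0 0.0.0.0: MATCH
Selected: next-hop 132.51.74.245 via wlan0 (matched /14)


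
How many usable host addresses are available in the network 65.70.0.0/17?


Host bits = 32 - 17 = 15
Total addresses = 2^15 = 32768
Usable = total - 2 (network and broadcast)
Usable hosts: 32766


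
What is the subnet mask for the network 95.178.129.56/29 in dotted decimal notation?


/29 means 29 network bits, 3 host bits
Binary: 11111111111111111111111111111000
Mask: 255.255.255.248


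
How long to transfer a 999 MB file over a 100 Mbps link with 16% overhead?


Effective throughput = 100 * (1 - 16/100) = 84 Mbps
File size in Mb = 999 * 8 = 7992 Mb
Time = 7992 / 84
Time = 95.1429 seconds


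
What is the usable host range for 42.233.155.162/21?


Network: 42.233.152.0
Broadcast: 42.233.159.255
First usable = network + 1
Last usable = broadcast - 1
Range: 42.233.152.1 to 42.233.159.254


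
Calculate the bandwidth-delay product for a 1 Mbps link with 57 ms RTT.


BDP = bandwidth * RTT
= 1 Mbps * 57 ms
= 1 * 1e6 * 57 / 1000 bits
= 57000 bits
= 7125 bytes
= 6.958 KB
BDP = 57000 bits (7125 bytes)


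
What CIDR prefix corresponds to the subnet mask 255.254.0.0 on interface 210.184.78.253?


Binary: 11111111.11111110.00000000.00000000
Count leading 1s
Prefix: /15


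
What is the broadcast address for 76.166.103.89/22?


Network: 76.166.100.0/22
Host bits = 10
Set all host bits to 1:
Broadcast: 76.166.103.255


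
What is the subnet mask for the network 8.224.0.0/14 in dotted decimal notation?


/14 means 14 network bits, 18 host bits
Binary: 11111111111111000000000000000000
Mask: 255.252.0.0


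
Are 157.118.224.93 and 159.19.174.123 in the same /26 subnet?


Mask: 255.255.255.192
157.118.224.93 AND mask = 157.118.224.64
159.19.174.123 AND mask = 159.19.174.64
No, different subnets (157.118.224.64 vs 159.19.174.64)


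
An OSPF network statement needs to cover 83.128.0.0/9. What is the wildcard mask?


Subnet mask: 255.128.0.0
Wildcard = 255.255.255.255 - subnet mask
255 - 255 = 0
255 - 128 = 127
255 - 0 = 255
255 - 0 = 255
Wildcard: 0.127.255.255


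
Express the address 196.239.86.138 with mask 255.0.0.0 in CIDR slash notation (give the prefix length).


Binary: 11111111.00000000.00000000.00000000
Count leading 1s
Prefix: /8


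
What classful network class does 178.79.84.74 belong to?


First octet: 178
Binary: 10110010
10xxxxxx -> Class B (128-191)
Class B, default mask 255.255.0.0 (/16)


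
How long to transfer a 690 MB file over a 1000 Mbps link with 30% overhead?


Effective throughput = 1000 * (1 - 30/100) = 700 Mbps
File size in Mb = 690 * 8 = 5520 Mb
Time = 5520 / 700
Time = 7.8857 seconds


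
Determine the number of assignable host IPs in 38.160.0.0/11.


Host bits = 32 - 11 = 21
Total addresses = 2^21 = 2097152
Usable = total - 2 (network and broadcast)
Usable hosts: 2097150


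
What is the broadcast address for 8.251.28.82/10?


Network: 8.192.0.0/10
Host bits = 22
Set all host bits to 1:
Broadcast: 8.255.255.255


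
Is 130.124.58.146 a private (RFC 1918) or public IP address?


RFC 1918 private ranges:
  10.0.0.0/8 (10.0.0.0 - 10.255.255.255)
  172.16.0.0/12 (172.16.0.0 - 172.31.255.255)
  192.168.0.0/16 (192.168.0.0 - 192.168.255.255)
Public (not in any RFC 1918 range)


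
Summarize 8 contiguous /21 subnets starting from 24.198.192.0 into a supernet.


Original prefix: /21
Number of subnets: 8 = 2^3
New prefix = 21 - 3 = 18
Supernet: 24.198.192.0/18


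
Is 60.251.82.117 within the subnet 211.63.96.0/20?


Subnet network: 211.63.96.0
Test IP AND mask: 60.251.80.0
No, 60.251.82.117 is not in 211.63.96.0/20


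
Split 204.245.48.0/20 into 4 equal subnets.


New prefix = 20 + 2 = 22
Each subnet has 1024 addresses
  204.245.48.0/22
  204.245.52.0/22
  204.245.56.0/22
  204.245.60.0/22
Subnets: 204.245.48.0/22, 204.245.52.0/22, 204.245.56.0/22, 204.245.60.0/22


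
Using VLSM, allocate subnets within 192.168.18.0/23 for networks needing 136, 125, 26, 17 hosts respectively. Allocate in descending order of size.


136 hosts -> /24 (254 usable): 192.168.18.0/24
125 hosts -> /25 (126 usable): 192.168.19.0/25
26 hosts -> /27 (30 usable): 192.168.19.128/27
17 hosts -> /27 (30 usable): 192.168.19.160/27
Allocation: 192.168.18.0/24 (136 hosts, 254 usable); 192.168.19.0/25 (125 hosts, 126 usable); 192.168.19.128/27 (26 hosts, 30 usable); 192.168.19.160/27 (17 hosts, 30 usable)


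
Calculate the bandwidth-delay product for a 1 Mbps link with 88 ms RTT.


BDP = bandwidth * RTT
= 1 Mbps * 88 ms
= 1 * 1e6 * 88 / 1000 bits
= 88000 bits
= 11000 bytes
= 10.7422 KB
BDP = 88000 bits (11000 bytes)


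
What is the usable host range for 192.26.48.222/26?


Network: 192.26.48.192
Broadcast: 192.26.48.255
First usable = network + 1
Last usable = broadcast - 1
Range: 192.26.48.193 to 192.26.48.254


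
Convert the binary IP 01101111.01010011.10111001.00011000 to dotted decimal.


01101111 = 111
01010011 = 83
10111001 = 185
00011000 = 24
IP: 111.83.185.24


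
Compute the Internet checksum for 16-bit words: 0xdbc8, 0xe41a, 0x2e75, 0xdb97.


Sum all words (with carry folding):
+ 0xdbc8 = 0xdbc8
+ 0xe41a = 0xbfe3
+ 0x2e75 = 0xee58
+ 0xdb97 = 0xc9f0
One's complement: ~0xc9f0
Checksum = 0x360f


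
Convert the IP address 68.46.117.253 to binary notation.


68 = 01000100
46 = 00101110
117 = 01110101
253 = 11111101
Binary: 01000100.00101110.01110101.11111101


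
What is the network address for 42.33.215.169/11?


IP:   00101010.00100001.11010111.10101001
Mask: 11111111.11100000.00000000.00000000
AND operation:
Net:  00101010.00100000.00000000.00000000
Network: 42.32.0.0/11


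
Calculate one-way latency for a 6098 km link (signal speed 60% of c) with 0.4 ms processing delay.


Speed = 0.6 * 3e5 km/s = 180000 km/s
Propagation delay = 6098 / 180000 = 0.0339 s = 33.8778 ms
Processing delay = 0.4 ms
Total one-way latency = 34.2778 ms


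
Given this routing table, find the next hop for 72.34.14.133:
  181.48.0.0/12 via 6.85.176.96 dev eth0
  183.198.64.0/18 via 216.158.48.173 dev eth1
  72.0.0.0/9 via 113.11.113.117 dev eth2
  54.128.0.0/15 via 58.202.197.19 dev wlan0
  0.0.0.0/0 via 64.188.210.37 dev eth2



Longest prefix match for 72.34.14.133:
  /12 181.48.0.0: no
  /18 183.198.64.0: no
  /9 72.0.0.0: MATCH
  /15 54.128.0.0: no
  /0 0.0.0.0: MATCH
Selected: next-hop 113.11.113.117 via eth2 (matched /9)


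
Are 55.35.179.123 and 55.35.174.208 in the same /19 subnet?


Mask: 255.255.224.0
55.35.179.123 AND mask = 55.35.160.0
55.35.174.208 AND mask = 55.35.160.0
Yes, same subnet (55.35.160.0)


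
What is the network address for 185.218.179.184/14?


IP:   10111001.11011010.10110011.10111000
Mask: 11111111.11111100.00000000.00000000
AND operation:
Net:  10111001.11011000.00000000.00000000
Network: 185.216.0.0/14


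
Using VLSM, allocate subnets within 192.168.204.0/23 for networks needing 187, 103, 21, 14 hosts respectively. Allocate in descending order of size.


187 hosts -> /24 (254 usable): 192.168.204.0/24
103 hosts -> /25 (126 usable): 192.168.205.0/25
21 hosts -> /27 (30 usable): 192.168.205.128/27
14 hosts -> /28 (14 usable): 192.168.205.160/28
Allocation: 192.168.204.0/24 (187 hosts, 254 usable); 192.168.205.0/25 (103 hosts, 126 usable); 192.168.205.128/27 (21 hosts, 30 usable); 192.168.205.160/28 (14 hosts, 14 usable)


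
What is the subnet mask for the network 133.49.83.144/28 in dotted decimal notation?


/28 means 28 network bits, 4 host bits
Binary: 11111111111111111111111111110000
Mask: 255.255.255.240


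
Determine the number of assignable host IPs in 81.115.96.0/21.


Host bits = 32 - 21 = 11
Total addresses = 2^11 = 2048
Usable = total - 2 (network and broadcast)
Usable hosts: 2046


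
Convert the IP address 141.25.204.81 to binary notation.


141 = 10001101
25 = 00011001
204 = 11001100
81 = 01010001
Binary: 10001101.00011001.11001100.01010001


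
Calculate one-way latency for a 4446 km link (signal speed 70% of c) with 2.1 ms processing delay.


Speed = 0.7 * 3e5 km/s = 210000 km/s
Propagation delay = 4446 / 210000 = 0.0212 s = 21.1714 ms
Processing delay = 2.1 ms
Total one-way latency = 23.2714 ms


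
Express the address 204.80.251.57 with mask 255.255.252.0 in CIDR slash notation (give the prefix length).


Binary: 11111111.11111111.11111100.00000000
Count leading 1s
Prefix: /22


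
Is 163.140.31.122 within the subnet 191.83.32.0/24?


Subnet network: 191.83.32.0
Test IP AND mask: 163.140.31.0
No, 163.140.31.122 is not in 191.83.32.0/24
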